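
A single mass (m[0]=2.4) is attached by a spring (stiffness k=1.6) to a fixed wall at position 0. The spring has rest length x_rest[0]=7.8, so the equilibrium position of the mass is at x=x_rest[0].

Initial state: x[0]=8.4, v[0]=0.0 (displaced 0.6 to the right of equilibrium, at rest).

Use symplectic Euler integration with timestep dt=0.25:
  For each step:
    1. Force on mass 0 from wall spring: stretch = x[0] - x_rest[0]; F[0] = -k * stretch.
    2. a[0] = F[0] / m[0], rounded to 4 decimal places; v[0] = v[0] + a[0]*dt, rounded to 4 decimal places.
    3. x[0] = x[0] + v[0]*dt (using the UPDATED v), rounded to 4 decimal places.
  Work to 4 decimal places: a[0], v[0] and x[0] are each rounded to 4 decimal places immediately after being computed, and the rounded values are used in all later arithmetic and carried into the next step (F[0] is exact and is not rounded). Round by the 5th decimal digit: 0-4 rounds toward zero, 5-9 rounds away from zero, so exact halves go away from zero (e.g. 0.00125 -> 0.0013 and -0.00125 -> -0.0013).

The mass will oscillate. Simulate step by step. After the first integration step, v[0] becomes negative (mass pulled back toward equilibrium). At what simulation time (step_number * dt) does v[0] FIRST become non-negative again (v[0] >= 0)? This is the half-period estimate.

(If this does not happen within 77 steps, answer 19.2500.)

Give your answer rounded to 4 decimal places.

Step 0: x=[8.4000] v=[0.0000]
Step 1: x=[8.3750] v=[-0.1000]
Step 2: x=[8.3261] v=[-0.1958]
Step 3: x=[8.2552] v=[-0.2835]
Step 4: x=[8.1654] v=[-0.3594]
Step 5: x=[8.0603] v=[-0.4203]
Step 6: x=[7.9444] v=[-0.4637]
Step 7: x=[7.8225] v=[-0.4878]
Step 8: x=[7.6996] v=[-0.4916]
Step 9: x=[7.5809] v=[-0.4749]
Step 10: x=[7.4713] v=[-0.4384]
Step 11: x=[7.3754] v=[-0.3836]
Step 12: x=[7.2972] v=[-0.3128]
Step 13: x=[7.2400] v=[-0.2290]
Step 14: x=[7.2061] v=[-0.1357]
Step 15: x=[7.1969] v=[-0.0367]
Step 16: x=[7.2129] v=[0.0638]
First v>=0 after going negative at step 16, time=4.0000

Answer: 4.0000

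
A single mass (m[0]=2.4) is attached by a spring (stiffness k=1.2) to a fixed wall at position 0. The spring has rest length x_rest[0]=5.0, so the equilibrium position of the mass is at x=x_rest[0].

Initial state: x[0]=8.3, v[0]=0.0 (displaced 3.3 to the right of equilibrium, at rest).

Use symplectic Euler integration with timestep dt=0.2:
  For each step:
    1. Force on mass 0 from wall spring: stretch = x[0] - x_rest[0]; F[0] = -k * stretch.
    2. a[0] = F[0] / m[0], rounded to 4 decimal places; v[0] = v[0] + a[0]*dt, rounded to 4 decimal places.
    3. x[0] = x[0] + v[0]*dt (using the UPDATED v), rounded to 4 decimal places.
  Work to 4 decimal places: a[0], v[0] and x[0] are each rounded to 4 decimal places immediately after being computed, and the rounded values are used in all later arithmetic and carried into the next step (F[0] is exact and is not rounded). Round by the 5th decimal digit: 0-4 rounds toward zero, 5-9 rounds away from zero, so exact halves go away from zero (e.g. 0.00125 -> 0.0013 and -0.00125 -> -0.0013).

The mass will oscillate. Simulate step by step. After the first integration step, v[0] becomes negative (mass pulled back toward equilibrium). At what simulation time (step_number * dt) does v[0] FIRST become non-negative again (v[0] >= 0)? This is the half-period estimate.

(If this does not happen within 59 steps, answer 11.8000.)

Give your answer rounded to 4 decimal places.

Answer: 4.6000

Derivation:
Step 0: x=[8.3000] v=[0.0000]
Step 1: x=[8.2340] v=[-0.3300]
Step 2: x=[8.1033] v=[-0.6534]
Step 3: x=[7.9106] v=[-0.9637]
Step 4: x=[7.6596] v=[-1.2548]
Step 5: x=[7.3554] v=[-1.5208]
Step 6: x=[7.0041] v=[-1.7563]
Step 7: x=[6.6128] v=[-1.9567]
Step 8: x=[6.1892] v=[-2.1180]
Step 9: x=[5.7418] v=[-2.2369]
Step 10: x=[5.2796] v=[-2.3111]
Step 11: x=[4.8118] v=[-2.3391]
Step 12: x=[4.3477] v=[-2.3203]
Step 13: x=[3.8967] v=[-2.2551]
Step 14: x=[3.4677] v=[-2.1448]
Step 15: x=[3.0694] v=[-1.9916]
Step 16: x=[2.7097] v=[-1.7985]
Step 17: x=[2.3958] v=[-1.5695]
Step 18: x=[2.1340] v=[-1.3091]
Step 19: x=[1.9295] v=[-1.0225]
Step 20: x=[1.7864] v=[-0.7154]
Step 21: x=[1.7076] v=[-0.3940]
Step 22: x=[1.6946] v=[-0.0648]
Step 23: x=[1.7477] v=[0.2657]
First v>=0 after going negative at step 23, time=4.6000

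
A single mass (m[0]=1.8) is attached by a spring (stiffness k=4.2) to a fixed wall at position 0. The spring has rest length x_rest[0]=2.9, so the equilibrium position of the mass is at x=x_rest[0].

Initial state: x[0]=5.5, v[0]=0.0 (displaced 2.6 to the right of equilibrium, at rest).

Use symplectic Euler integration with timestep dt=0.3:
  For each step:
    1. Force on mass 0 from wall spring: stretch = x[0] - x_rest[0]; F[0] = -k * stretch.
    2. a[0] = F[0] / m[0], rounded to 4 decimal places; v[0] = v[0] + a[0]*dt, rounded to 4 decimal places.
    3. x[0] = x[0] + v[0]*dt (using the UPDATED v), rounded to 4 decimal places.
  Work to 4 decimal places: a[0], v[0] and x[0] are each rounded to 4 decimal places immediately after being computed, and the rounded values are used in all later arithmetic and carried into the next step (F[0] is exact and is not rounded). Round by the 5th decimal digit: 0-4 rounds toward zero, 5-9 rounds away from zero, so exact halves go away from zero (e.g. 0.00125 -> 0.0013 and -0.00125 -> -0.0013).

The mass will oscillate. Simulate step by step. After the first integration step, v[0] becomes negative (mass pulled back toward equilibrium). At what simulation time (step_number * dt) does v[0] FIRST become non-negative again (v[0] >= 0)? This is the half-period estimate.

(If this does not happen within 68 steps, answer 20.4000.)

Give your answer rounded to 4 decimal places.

Step 0: x=[5.5000] v=[0.0000]
Step 1: x=[4.9540] v=[-1.8200]
Step 2: x=[3.9767] v=[-3.2578]
Step 3: x=[2.7733] v=[-4.0115]
Step 4: x=[1.5965] v=[-3.9228]
Step 5: x=[0.6934] v=[-3.0104]
Step 6: x=[0.2537] v=[-1.4658]
Step 7: x=[0.3697] v=[0.3866]
First v>=0 after going negative at step 7, time=2.1000

Answer: 2.1000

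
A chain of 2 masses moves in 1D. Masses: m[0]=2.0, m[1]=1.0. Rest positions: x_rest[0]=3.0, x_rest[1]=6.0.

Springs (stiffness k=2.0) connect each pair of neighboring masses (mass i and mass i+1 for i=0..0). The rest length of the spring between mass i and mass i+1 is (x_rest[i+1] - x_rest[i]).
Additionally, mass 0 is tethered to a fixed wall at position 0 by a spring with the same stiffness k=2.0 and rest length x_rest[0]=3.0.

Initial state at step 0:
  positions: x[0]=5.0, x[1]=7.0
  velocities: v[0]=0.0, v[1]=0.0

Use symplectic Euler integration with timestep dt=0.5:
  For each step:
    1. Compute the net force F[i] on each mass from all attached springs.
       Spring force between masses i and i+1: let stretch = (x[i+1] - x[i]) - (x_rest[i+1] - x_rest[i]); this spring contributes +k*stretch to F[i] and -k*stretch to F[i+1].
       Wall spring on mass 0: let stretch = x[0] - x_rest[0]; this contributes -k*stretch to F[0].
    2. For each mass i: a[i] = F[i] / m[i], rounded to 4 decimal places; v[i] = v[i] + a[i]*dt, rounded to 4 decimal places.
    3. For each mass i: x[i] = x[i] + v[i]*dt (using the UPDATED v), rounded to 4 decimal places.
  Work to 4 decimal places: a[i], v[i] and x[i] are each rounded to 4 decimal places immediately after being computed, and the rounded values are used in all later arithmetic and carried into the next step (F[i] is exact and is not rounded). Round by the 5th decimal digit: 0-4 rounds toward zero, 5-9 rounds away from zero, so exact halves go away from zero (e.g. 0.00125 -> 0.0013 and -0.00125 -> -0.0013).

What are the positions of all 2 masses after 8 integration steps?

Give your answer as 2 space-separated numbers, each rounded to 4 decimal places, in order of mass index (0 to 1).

Step 0: x=[5.0000 7.0000] v=[0.0000 0.0000]
Step 1: x=[4.2500 7.5000] v=[-1.5000 1.0000]
Step 2: x=[3.2500 7.8750] v=[-2.0000 0.7500]
Step 3: x=[2.5938 7.4375] v=[-1.3125 -0.8750]
Step 4: x=[2.5000 6.0782] v=[-0.1876 -2.7187]
Step 5: x=[2.6758 4.4298] v=[0.3515 -3.2969]
Step 6: x=[2.6211 3.4044] v=[-0.1094 -2.0509]
Step 7: x=[2.1070 3.4873] v=[-1.0283 0.1658]
Step 8: x=[1.4112 4.3801] v=[-1.3917 1.7855]

Answer: 1.4112 4.3801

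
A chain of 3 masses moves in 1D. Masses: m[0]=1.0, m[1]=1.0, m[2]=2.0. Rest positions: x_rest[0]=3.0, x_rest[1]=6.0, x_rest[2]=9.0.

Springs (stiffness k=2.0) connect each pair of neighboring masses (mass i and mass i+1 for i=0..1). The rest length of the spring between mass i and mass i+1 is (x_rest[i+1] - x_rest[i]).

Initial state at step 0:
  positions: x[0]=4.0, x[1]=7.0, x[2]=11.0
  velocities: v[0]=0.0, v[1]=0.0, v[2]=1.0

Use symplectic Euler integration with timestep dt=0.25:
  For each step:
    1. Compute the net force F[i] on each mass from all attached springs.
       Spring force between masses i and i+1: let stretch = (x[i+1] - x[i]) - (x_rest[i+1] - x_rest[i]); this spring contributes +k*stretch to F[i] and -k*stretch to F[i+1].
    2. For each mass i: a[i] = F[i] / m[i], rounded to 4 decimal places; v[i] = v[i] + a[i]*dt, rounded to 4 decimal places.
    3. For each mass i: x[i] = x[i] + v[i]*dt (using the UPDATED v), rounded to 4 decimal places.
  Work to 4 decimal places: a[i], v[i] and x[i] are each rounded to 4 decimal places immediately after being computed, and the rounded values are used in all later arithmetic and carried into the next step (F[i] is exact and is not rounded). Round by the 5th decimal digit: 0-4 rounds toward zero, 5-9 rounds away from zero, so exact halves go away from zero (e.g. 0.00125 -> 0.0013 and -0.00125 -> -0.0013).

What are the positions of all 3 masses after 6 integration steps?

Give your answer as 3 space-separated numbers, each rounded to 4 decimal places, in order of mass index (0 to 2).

Answer: 4.7861 8.4649 11.3748

Derivation:
Step 0: x=[4.0000 7.0000 11.0000] v=[0.0000 0.0000 1.0000]
Step 1: x=[4.0000 7.1250 11.1875] v=[0.0000 0.5000 0.7500]
Step 2: x=[4.0156 7.3672 11.3086] v=[0.0625 0.9688 0.4844]
Step 3: x=[4.0752 7.6831 11.3709] v=[0.2383 1.2637 0.2491]
Step 4: x=[4.2108 8.0090 11.3902] v=[0.5423 1.3037 0.0772]
Step 5: x=[4.4462 8.2828 11.3857] v=[0.9414 1.0952 -0.0181]
Step 6: x=[4.7861 8.4649 11.3748] v=[1.3597 0.7284 -0.0438]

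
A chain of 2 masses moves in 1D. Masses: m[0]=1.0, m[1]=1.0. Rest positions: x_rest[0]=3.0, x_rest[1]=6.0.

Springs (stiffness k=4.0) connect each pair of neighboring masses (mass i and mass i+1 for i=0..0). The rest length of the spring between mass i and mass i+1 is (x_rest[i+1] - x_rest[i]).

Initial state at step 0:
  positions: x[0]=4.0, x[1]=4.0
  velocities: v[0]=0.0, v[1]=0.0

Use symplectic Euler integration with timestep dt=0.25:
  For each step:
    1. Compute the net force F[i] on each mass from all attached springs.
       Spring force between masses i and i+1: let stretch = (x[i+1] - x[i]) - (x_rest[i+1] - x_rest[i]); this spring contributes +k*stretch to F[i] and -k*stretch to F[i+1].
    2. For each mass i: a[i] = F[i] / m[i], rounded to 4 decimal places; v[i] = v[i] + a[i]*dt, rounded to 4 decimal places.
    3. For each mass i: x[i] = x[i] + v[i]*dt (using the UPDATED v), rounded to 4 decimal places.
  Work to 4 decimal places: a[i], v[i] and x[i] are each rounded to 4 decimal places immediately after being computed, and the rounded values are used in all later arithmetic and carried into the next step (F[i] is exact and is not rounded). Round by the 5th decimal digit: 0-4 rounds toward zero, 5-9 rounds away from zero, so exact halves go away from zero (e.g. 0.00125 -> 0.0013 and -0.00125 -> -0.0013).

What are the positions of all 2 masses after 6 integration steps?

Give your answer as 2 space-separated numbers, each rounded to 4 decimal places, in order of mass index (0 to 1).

Step 0: x=[4.0000 4.0000] v=[0.0000 0.0000]
Step 1: x=[3.2500 4.7500] v=[-3.0000 3.0000]
Step 2: x=[2.1250 5.8750] v=[-4.5000 4.5000]
Step 3: x=[1.1875 6.8125] v=[-3.7500 3.7500]
Step 4: x=[0.9063 7.0938] v=[-1.1250 1.1250]
Step 5: x=[1.4219 6.5782] v=[2.0625 -2.0625]
Step 6: x=[2.4766 5.5235] v=[4.2188 -4.2188]

Answer: 2.4766 5.5235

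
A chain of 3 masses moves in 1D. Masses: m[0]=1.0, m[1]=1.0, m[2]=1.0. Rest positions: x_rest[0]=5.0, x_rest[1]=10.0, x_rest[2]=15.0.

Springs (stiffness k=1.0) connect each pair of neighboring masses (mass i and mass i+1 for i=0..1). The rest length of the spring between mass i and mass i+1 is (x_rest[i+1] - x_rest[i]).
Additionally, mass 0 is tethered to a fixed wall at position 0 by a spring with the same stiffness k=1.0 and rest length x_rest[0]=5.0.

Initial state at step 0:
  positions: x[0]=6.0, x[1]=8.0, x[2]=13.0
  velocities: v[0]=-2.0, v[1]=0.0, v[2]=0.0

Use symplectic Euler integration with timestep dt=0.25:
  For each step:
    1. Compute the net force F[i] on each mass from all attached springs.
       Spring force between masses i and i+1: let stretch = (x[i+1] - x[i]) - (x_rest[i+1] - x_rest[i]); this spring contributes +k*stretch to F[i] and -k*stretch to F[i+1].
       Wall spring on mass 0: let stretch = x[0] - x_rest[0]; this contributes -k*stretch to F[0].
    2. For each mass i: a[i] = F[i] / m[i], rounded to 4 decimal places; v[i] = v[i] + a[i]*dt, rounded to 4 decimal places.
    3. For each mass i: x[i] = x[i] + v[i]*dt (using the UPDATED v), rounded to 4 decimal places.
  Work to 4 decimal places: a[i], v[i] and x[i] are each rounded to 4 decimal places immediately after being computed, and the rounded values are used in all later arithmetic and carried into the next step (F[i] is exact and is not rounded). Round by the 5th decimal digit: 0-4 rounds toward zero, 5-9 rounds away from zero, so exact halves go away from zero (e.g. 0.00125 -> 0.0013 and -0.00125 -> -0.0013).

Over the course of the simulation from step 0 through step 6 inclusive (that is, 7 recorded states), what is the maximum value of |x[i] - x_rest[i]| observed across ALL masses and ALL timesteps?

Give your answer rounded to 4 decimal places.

Step 0: x=[6.0000 8.0000 13.0000] v=[-2.0000 0.0000 0.0000]
Step 1: x=[5.2500 8.1875 13.0000] v=[-3.0000 0.7500 0.0000]
Step 2: x=[4.3555 8.4922 13.0117] v=[-3.5781 1.2188 0.0469]
Step 3: x=[3.4473 8.8208 13.0535] v=[-3.6328 1.3145 0.1670]
Step 4: x=[2.6595 9.0781 13.1432] v=[-3.1513 1.0293 0.3588]
Step 5: x=[2.1066 9.1883 13.2913] v=[-2.2115 0.4409 0.5925]
Step 6: x=[1.8647 9.1124 13.4955] v=[-0.9677 -0.3038 0.8168]
Max displacement = 3.1353

Answer: 3.1353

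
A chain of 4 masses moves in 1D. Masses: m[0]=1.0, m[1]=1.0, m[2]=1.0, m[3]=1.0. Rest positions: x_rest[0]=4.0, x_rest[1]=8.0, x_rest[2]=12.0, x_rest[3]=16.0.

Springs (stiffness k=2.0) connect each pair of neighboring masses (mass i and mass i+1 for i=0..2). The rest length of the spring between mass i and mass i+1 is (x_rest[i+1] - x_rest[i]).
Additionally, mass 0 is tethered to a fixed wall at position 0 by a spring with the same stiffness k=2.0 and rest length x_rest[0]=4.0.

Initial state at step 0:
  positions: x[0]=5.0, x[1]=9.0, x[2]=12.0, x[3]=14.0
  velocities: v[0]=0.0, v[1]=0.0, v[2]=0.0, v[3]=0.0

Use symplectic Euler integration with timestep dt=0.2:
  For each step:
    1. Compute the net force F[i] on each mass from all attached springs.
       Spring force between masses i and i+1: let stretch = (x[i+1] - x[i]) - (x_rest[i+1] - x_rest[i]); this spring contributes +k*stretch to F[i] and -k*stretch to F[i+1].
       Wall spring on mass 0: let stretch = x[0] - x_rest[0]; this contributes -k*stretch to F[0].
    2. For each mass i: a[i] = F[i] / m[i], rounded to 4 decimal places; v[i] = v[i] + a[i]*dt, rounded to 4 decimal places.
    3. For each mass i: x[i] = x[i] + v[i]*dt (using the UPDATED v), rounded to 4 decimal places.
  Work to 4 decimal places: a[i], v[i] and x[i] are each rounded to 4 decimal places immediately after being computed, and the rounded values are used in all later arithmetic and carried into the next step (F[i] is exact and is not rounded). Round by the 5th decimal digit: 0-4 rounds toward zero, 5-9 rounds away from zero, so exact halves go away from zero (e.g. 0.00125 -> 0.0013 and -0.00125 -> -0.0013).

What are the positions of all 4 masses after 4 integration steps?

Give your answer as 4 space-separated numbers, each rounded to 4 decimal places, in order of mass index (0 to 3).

Answer: 4.2892 8.2135 11.4569 15.3329

Derivation:
Step 0: x=[5.0000 9.0000 12.0000 14.0000] v=[0.0000 0.0000 0.0000 0.0000]
Step 1: x=[4.9200 8.9200 11.9200 14.1600] v=[-0.4000 -0.4000 -0.4000 0.8000]
Step 2: x=[4.7664 8.7600 11.7792 14.4608] v=[-0.7680 -0.8000 -0.7040 1.5040]
Step 3: x=[4.5510 8.5220 11.6114 14.8671] v=[-1.0771 -1.1898 -0.8390 2.0314]
Step 4: x=[4.2892 8.2135 11.4569 15.3329] v=[-1.3091 -1.5424 -0.7725 2.3291]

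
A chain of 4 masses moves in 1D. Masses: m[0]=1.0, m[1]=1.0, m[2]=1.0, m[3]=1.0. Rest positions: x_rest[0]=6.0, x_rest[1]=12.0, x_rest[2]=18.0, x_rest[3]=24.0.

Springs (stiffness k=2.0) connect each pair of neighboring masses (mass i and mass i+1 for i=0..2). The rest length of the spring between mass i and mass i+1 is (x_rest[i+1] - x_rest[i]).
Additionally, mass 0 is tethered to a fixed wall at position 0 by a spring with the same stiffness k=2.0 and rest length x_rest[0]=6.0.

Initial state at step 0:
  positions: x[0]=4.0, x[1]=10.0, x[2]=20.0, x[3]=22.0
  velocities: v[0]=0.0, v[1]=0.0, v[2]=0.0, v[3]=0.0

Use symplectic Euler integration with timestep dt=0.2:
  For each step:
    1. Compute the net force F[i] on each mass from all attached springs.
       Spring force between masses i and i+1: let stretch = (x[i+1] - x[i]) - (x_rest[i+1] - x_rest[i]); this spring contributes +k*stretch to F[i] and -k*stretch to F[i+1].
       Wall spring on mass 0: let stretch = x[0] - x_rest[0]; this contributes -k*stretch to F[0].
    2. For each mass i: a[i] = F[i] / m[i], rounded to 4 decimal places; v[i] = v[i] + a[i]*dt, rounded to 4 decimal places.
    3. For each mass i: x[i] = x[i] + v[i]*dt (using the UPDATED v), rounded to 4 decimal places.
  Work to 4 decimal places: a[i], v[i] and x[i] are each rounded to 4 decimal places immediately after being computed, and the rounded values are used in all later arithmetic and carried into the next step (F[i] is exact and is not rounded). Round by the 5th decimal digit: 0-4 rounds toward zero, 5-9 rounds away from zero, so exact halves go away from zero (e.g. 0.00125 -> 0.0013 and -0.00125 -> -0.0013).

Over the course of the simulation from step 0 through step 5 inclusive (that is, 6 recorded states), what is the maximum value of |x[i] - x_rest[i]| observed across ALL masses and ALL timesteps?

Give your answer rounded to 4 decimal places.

Answer: 3.2004

Derivation:
Step 0: x=[4.0000 10.0000 20.0000 22.0000] v=[0.0000 0.0000 0.0000 0.0000]
Step 1: x=[4.1600 10.3200 19.3600 22.3200] v=[0.8000 1.6000 -3.2000 1.6000]
Step 2: x=[4.4800 10.8704 18.2336 22.8832] v=[1.6000 2.7520 -5.6320 2.8160]
Step 3: x=[4.9528 11.4986 16.8901 23.5544] v=[2.3642 3.1411 -6.7174 3.3562]
Step 4: x=[5.5531 12.0345 15.6484 24.1725] v=[3.0014 2.6794 -6.2083 3.0905]
Step 5: x=[6.2276 12.3410 14.7996 24.5887] v=[3.3727 1.5324 -4.2442 2.0809]
Max displacement = 3.2004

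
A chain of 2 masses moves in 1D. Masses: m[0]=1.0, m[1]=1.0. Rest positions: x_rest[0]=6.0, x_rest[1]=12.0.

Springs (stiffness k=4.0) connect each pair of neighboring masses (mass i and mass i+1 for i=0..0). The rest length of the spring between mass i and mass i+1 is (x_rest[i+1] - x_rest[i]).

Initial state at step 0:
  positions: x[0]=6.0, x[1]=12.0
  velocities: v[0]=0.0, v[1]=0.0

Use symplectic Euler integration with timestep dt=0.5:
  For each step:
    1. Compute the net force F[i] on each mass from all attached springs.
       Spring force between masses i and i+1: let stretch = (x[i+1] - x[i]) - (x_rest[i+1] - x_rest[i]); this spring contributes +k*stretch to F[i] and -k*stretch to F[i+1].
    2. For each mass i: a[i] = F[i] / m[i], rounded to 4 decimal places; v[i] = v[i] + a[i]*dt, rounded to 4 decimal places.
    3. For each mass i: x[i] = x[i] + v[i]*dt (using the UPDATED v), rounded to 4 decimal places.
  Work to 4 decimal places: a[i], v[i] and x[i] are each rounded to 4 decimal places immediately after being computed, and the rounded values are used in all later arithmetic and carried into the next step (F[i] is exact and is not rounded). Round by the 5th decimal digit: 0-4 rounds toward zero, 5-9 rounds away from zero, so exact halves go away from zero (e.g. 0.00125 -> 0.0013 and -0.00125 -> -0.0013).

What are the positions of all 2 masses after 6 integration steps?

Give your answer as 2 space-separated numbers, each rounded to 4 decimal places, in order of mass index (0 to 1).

Answer: 6.0000 12.0000

Derivation:
Step 0: x=[6.0000 12.0000] v=[0.0000 0.0000]
Step 1: x=[6.0000 12.0000] v=[0.0000 0.0000]
Step 2: x=[6.0000 12.0000] v=[0.0000 0.0000]
Step 3: x=[6.0000 12.0000] v=[0.0000 0.0000]
Step 4: x=[6.0000 12.0000] v=[0.0000 0.0000]
Step 5: x=[6.0000 12.0000] v=[0.0000 0.0000]
Step 6: x=[6.0000 12.0000] v=[0.0000 0.0000]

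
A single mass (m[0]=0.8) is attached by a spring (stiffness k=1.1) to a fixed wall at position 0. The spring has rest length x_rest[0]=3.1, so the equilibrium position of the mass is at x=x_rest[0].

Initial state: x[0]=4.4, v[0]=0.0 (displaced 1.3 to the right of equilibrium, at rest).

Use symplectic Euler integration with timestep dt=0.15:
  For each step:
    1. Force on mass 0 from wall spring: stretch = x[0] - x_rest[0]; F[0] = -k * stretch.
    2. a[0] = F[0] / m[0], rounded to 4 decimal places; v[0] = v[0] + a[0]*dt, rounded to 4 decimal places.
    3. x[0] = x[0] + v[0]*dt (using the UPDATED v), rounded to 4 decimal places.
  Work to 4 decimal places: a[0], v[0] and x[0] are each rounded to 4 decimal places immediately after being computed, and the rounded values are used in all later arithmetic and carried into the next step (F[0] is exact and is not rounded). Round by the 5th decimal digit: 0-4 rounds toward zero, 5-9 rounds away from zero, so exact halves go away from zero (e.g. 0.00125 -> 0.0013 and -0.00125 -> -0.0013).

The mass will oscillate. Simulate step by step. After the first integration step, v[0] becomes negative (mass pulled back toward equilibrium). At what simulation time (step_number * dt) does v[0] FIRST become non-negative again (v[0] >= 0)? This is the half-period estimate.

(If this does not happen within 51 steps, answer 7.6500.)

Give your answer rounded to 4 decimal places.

Answer: 2.7000

Derivation:
Step 0: x=[4.4000] v=[0.0000]
Step 1: x=[4.3598] v=[-0.2681]
Step 2: x=[4.2806] v=[-0.5279]
Step 3: x=[4.1649] v=[-0.7714]
Step 4: x=[4.0163] v=[-0.9910]
Step 5: x=[3.8393] v=[-1.1800]
Step 6: x=[3.6394] v=[-1.3325]
Step 7: x=[3.4228] v=[-1.4438]
Step 8: x=[3.1962] v=[-1.5104]
Step 9: x=[2.9667] v=[-1.5302]
Step 10: x=[2.7413] v=[-1.5027]
Step 11: x=[2.5270] v=[-1.4287]
Step 12: x=[2.3304] v=[-1.3105]
Step 13: x=[2.1576] v=[-1.1518]
Step 14: x=[2.0140] v=[-0.9574]
Step 15: x=[1.9040] v=[-0.7334]
Step 16: x=[1.8310] v=[-0.4867]
Step 17: x=[1.7973] v=[-0.2250]
Step 18: x=[1.8039] v=[0.0437]
First v>=0 after going negative at step 18, time=2.7000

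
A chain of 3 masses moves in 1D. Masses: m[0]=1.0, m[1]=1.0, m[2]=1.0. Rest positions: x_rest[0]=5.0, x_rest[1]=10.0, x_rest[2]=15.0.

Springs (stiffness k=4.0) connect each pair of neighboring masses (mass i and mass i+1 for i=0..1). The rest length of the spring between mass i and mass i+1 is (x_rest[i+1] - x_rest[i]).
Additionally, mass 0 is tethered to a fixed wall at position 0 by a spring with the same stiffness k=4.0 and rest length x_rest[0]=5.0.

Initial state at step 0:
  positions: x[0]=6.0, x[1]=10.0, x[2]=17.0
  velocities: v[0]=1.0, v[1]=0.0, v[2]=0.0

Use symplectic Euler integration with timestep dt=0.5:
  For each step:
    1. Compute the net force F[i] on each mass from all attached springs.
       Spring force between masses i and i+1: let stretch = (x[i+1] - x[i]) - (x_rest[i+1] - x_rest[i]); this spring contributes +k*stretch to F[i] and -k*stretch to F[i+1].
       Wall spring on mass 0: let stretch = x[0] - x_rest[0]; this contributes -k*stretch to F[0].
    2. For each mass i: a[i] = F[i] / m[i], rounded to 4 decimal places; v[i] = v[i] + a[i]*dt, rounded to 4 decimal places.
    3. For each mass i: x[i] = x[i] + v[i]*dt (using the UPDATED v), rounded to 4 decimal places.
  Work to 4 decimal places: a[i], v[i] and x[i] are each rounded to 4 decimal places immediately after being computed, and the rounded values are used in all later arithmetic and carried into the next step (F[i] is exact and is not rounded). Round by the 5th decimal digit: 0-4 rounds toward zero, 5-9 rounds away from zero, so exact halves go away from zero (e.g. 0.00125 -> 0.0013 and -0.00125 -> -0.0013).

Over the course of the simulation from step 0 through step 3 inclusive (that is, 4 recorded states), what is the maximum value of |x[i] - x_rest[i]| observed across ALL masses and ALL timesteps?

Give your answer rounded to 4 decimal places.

Answer: 3.0000

Derivation:
Step 0: x=[6.0000 10.0000 17.0000] v=[1.0000 0.0000 0.0000]
Step 1: x=[4.5000 13.0000 15.0000] v=[-3.0000 6.0000 -4.0000]
Step 2: x=[7.0000 9.5000 16.0000] v=[5.0000 -7.0000 2.0000]
Step 3: x=[5.0000 10.0000 15.5000] v=[-4.0000 1.0000 -1.0000]
Max displacement = 3.0000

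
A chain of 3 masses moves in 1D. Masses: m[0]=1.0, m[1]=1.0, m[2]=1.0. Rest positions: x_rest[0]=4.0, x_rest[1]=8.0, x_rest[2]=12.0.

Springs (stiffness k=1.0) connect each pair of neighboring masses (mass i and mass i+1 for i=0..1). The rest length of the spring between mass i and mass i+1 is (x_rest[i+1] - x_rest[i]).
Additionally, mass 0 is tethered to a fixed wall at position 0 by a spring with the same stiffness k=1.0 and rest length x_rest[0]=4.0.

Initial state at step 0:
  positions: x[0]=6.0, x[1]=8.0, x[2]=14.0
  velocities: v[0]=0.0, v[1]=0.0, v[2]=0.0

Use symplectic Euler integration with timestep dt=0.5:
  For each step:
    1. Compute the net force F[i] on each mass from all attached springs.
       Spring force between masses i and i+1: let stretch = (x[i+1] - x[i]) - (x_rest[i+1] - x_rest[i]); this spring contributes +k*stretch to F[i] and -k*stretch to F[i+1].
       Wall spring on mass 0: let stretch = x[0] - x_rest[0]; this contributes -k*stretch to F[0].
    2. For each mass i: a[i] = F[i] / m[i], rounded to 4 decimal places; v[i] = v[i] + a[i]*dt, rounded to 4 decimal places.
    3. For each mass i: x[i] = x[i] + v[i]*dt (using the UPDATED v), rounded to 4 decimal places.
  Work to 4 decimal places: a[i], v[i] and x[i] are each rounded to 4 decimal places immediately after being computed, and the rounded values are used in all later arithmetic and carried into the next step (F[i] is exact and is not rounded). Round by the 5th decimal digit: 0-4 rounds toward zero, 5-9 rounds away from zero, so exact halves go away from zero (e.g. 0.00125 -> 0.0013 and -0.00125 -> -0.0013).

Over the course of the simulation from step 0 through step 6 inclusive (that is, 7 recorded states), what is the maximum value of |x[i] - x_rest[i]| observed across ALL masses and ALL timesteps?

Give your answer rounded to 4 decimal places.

Step 0: x=[6.0000 8.0000 14.0000] v=[0.0000 0.0000 0.0000]
Step 1: x=[5.0000 9.0000 13.5000] v=[-2.0000 2.0000 -1.0000]
Step 2: x=[3.7500 10.1250 12.8750] v=[-2.5000 2.2500 -1.2500]
Step 3: x=[3.1563 10.3438 12.5625] v=[-1.1875 0.4375 -0.6250]
Step 4: x=[3.5704 9.3204 12.6954] v=[0.8281 -2.0469 0.2657]
Step 5: x=[4.5294 7.7032 12.9845] v=[1.9179 -3.2344 0.5782]
Step 6: x=[5.1495 6.6129 12.9533] v=[1.2401 -2.1807 -0.0625]
Max displacement = 2.3438

Answer: 2.3438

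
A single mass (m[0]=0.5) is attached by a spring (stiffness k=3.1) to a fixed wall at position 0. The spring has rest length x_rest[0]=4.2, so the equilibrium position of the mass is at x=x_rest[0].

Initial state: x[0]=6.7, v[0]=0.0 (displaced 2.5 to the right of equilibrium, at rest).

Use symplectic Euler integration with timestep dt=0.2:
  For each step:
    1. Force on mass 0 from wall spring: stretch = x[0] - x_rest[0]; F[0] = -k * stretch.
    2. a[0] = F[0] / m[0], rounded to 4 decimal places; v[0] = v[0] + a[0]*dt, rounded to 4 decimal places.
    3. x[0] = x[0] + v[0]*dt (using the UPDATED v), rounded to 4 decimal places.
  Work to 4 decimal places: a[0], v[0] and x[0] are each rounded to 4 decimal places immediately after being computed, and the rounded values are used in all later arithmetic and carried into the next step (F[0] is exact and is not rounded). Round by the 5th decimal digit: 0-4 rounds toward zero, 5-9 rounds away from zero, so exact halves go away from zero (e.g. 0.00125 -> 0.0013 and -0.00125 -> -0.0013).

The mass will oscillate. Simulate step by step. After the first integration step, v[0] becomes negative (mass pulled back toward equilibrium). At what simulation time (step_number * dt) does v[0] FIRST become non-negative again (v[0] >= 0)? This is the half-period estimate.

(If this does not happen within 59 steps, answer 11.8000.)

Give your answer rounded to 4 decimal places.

Answer: 1.4000

Derivation:
Step 0: x=[6.7000] v=[0.0000]
Step 1: x=[6.0800] v=[-3.1000]
Step 2: x=[4.9938] v=[-5.4312]
Step 3: x=[3.7107] v=[-6.4155]
Step 4: x=[2.5489] v=[-5.8088]
Step 5: x=[1.7966] v=[-3.7614]
Step 6: x=[1.6404] v=[-0.7812]
Step 7: x=[2.1189] v=[2.3927]
First v>=0 after going negative at step 7, time=1.4000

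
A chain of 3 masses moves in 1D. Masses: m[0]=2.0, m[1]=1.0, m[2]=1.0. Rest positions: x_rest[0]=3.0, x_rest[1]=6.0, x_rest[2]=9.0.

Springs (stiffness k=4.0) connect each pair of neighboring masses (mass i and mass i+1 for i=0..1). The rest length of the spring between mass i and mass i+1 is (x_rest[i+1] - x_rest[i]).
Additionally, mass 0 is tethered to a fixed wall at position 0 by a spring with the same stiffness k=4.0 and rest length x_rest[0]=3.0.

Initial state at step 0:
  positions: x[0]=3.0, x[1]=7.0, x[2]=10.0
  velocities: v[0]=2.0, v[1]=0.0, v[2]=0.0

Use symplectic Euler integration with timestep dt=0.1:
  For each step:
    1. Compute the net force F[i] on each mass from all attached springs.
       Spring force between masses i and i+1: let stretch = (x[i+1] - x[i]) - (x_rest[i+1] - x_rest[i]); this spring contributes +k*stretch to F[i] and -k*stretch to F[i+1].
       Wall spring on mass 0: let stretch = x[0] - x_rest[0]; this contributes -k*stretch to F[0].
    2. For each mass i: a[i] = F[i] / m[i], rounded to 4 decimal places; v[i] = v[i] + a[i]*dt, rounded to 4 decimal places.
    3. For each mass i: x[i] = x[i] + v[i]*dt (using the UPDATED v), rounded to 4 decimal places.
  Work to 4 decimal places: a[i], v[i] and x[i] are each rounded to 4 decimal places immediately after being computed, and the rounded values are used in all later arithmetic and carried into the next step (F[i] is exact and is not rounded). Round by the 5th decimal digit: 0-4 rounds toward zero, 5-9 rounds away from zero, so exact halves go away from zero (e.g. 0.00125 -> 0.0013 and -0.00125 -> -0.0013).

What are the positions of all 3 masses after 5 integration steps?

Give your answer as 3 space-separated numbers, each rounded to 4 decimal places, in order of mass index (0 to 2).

Step 0: x=[3.0000 7.0000 10.0000] v=[2.0000 0.0000 0.0000]
Step 1: x=[3.2200 6.9600 10.0000] v=[2.2000 -0.4000 0.0000]
Step 2: x=[3.4504 6.8920 9.9984] v=[2.3040 -0.6800 -0.0160]
Step 3: x=[3.6806 6.8106 9.9925] v=[2.3022 -0.8141 -0.0586]
Step 4: x=[3.8998 6.7313 9.9794] v=[2.1921 -0.7933 -0.1314]
Step 5: x=[4.0976 6.6686 9.9563] v=[1.9784 -0.6267 -0.2306]

Answer: 4.0976 6.6686 9.9563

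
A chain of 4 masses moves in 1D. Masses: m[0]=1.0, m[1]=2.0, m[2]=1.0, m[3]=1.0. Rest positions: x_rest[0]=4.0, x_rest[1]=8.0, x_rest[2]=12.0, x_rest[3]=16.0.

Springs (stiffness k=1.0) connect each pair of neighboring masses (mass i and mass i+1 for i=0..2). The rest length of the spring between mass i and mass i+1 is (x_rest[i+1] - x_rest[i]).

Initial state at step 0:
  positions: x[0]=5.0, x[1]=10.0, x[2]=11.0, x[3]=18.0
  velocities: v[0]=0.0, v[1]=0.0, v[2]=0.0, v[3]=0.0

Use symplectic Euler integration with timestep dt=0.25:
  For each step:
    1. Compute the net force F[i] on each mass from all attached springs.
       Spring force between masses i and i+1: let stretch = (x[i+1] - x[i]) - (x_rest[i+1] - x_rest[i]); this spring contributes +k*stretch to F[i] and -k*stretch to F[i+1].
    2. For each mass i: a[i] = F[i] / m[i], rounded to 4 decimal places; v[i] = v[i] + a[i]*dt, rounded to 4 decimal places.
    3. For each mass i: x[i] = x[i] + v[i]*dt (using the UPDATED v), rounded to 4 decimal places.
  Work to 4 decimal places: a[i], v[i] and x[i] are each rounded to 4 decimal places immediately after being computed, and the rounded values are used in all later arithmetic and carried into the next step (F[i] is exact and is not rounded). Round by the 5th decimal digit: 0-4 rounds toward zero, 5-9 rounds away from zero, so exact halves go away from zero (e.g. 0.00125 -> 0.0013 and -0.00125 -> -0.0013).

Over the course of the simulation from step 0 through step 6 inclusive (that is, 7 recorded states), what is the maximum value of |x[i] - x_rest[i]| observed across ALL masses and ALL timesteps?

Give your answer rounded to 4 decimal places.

Answer: 3.1303

Derivation:
Step 0: x=[5.0000 10.0000 11.0000 18.0000] v=[0.0000 0.0000 0.0000 0.0000]
Step 1: x=[5.0625 9.8750 11.3750 17.8125] v=[0.2500 -0.5000 1.5000 -0.7500]
Step 2: x=[5.1758 9.6465 12.0586 17.4727] v=[0.4531 -0.9141 2.7344 -1.3594]
Step 3: x=[5.3185 9.3537 12.9298 17.0445] v=[0.5708 -1.1714 3.4849 -1.7129]
Step 4: x=[5.4634 9.0465 13.8347 16.6091] v=[0.5796 -1.2288 3.6196 -1.7416]
Step 5: x=[5.5823 8.7770 14.6138 16.2503] v=[0.4754 -1.0782 3.1162 -1.4352]
Step 6: x=[5.6508 8.5900 15.1303 16.0392] v=[0.2741 -0.7479 2.0661 -0.8443]
Max displacement = 3.1303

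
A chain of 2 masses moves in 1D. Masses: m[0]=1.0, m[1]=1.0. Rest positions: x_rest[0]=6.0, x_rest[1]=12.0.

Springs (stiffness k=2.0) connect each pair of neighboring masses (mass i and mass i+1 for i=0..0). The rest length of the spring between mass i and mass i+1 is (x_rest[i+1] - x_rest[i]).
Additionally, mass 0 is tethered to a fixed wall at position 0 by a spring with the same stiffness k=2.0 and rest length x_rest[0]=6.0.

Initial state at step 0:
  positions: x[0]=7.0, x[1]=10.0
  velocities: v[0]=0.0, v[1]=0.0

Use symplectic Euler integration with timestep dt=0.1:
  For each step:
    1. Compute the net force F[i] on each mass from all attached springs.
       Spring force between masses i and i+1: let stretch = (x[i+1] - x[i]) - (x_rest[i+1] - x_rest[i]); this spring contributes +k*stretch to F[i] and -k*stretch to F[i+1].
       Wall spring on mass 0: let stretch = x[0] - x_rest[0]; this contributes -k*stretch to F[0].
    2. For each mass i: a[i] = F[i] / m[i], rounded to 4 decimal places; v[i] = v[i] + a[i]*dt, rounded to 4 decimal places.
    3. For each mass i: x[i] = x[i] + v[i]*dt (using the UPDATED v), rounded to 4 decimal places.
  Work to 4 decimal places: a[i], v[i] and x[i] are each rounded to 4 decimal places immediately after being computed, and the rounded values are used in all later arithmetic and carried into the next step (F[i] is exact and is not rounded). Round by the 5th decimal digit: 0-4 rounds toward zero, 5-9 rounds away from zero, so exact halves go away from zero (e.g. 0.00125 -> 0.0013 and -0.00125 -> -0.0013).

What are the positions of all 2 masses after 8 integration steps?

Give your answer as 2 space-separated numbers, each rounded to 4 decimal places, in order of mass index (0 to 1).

Step 0: x=[7.0000 10.0000] v=[0.0000 0.0000]
Step 1: x=[6.9200 10.0600] v=[-0.8000 0.6000]
Step 2: x=[6.7644 10.1772] v=[-1.5560 1.1720]
Step 3: x=[6.5418 10.3461] v=[-2.2263 1.6894]
Step 4: x=[6.2644 10.5590] v=[-2.7738 2.1285]
Step 5: x=[5.9476 10.8060] v=[-3.1678 2.4696]
Step 6: x=[5.6090 11.0758] v=[-3.3856 2.6979]
Step 7: x=[5.2676 11.3563] v=[-3.4140 2.8045]
Step 8: x=[4.9426 11.6350] v=[-3.2498 2.7868]

Answer: 4.9426 11.6350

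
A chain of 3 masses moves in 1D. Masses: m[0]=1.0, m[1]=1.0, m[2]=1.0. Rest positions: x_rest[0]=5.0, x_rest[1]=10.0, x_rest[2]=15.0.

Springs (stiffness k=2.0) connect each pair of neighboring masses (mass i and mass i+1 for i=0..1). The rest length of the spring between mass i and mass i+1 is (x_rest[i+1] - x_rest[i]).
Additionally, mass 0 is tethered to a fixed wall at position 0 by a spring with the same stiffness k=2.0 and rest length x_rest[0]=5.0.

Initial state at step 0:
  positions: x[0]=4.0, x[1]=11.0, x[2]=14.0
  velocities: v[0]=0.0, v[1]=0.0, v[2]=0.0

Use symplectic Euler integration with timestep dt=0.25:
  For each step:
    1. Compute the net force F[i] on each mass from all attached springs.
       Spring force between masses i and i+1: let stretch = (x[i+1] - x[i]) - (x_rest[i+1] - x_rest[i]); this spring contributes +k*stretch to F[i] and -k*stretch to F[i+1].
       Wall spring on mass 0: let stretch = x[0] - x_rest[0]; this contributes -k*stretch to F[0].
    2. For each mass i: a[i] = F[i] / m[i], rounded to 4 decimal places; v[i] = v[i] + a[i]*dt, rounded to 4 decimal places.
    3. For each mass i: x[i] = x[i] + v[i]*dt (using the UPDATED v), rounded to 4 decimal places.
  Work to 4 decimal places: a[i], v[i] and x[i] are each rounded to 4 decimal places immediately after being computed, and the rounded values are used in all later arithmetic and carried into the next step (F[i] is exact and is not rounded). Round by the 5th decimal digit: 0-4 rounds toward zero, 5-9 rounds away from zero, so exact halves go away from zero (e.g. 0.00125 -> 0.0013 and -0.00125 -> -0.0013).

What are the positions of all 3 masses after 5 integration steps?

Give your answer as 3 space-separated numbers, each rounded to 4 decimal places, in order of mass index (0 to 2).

Step 0: x=[4.0000 11.0000 14.0000] v=[0.0000 0.0000 0.0000]
Step 1: x=[4.3750 10.5000 14.2500] v=[1.5000 -2.0000 1.0000]
Step 2: x=[4.9688 9.7031 14.6563] v=[2.3750 -3.1875 1.6250]
Step 3: x=[5.5333 8.9336 15.0684] v=[2.2578 -3.0781 1.6484]
Step 4: x=[5.8311 8.5059 15.3387] v=[1.1913 -1.7109 1.0810]
Step 5: x=[5.7344 8.5979 15.3799] v=[-0.3869 0.3681 0.1646]

Answer: 5.7344 8.5979 15.3799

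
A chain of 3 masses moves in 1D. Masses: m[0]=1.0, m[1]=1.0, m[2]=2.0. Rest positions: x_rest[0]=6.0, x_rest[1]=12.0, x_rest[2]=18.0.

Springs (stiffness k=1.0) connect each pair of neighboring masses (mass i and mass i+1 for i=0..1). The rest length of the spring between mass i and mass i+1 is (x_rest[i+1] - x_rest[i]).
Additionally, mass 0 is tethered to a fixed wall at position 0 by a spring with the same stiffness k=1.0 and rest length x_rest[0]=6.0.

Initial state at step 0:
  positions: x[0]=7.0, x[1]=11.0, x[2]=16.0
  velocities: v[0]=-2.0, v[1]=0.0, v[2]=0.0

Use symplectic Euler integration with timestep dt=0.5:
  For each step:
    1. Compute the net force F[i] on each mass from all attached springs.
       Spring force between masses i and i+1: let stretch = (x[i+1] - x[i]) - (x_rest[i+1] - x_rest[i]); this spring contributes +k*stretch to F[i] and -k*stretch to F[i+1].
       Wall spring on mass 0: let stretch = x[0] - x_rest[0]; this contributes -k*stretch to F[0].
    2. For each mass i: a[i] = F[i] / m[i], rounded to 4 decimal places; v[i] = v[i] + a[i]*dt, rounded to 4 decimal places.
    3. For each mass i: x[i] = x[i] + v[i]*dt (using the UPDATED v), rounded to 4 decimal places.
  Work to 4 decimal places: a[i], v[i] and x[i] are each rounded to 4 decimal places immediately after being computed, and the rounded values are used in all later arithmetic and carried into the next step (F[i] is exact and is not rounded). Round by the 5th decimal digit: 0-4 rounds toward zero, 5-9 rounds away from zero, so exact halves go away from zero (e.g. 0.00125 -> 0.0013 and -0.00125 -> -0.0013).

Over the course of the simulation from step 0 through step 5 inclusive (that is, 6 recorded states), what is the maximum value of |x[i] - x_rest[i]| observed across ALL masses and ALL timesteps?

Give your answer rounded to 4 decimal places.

Answer: 2.9639

Derivation:
Step 0: x=[7.0000 11.0000 16.0000] v=[-2.0000 0.0000 0.0000]
Step 1: x=[5.2500 11.2500 16.1250] v=[-3.5000 0.5000 0.2500]
Step 2: x=[3.6875 11.2188 16.3907] v=[-3.1250 -0.0625 0.5313]
Step 3: x=[3.0860 10.5977 16.7599] v=[-1.2031 -1.2422 0.7384]
Step 4: x=[3.5909 9.6392 17.1089] v=[1.0098 -1.9170 0.6979]
Step 5: x=[4.7102 9.0361 17.2742] v=[2.2385 -1.2063 0.3305]
Max displacement = 2.9639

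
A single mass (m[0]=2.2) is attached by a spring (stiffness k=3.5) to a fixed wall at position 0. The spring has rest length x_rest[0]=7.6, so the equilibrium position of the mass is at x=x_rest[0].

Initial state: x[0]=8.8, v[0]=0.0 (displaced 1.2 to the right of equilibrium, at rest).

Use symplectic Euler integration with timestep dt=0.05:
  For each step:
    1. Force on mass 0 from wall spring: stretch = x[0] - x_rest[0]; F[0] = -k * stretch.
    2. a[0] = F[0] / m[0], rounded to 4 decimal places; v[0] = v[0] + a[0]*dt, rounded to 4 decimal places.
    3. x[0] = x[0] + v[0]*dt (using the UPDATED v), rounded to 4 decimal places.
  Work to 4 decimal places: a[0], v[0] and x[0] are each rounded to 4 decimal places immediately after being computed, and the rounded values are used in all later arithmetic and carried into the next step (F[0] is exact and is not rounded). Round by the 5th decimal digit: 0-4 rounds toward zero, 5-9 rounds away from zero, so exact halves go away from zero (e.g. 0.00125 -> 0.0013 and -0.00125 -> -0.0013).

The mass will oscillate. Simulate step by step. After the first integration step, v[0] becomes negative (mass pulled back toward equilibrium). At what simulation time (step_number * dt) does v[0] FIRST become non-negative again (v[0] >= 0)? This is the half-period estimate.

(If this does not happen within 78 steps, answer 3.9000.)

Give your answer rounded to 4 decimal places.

Answer: 2.5000

Derivation:
Step 0: x=[8.8000] v=[0.0000]
Step 1: x=[8.7952] v=[-0.0955]
Step 2: x=[8.7857] v=[-0.1906]
Step 3: x=[8.7715] v=[-0.2849]
Step 4: x=[8.7526] v=[-0.3781]
Step 5: x=[8.7291] v=[-0.4698]
Step 6: x=[8.7011] v=[-0.5596]
Step 7: x=[8.6687] v=[-0.6472]
Step 8: x=[8.6321] v=[-0.7322]
Step 9: x=[8.5914] v=[-0.8143]
Step 10: x=[8.5467] v=[-0.8932]
Step 11: x=[8.4983] v=[-0.9685]
Step 12: x=[8.4463] v=[-1.0400]
Step 13: x=[8.3909] v=[-1.1073]
Step 14: x=[8.3324] v=[-1.1702]
Step 15: x=[8.2710] v=[-1.2285]
Step 16: x=[8.2069] v=[-1.2819]
Step 17: x=[8.1404] v=[-1.3302]
Step 18: x=[8.0717] v=[-1.3732]
Step 19: x=[8.0012] v=[-1.4107]
Step 20: x=[7.9291] v=[-1.4426]
Step 21: x=[7.8557] v=[-1.4688]
Step 22: x=[7.7812] v=[-1.4891]
Step 23: x=[7.7060] v=[-1.5035]
Step 24: x=[7.6304] v=[-1.5119]
Step 25: x=[7.5547] v=[-1.5143]
Step 26: x=[7.4792] v=[-1.5107]
Step 27: x=[7.4041] v=[-1.5011]
Step 28: x=[7.3298] v=[-1.4855]
Step 29: x=[7.2566] v=[-1.4640]
Step 30: x=[7.1848] v=[-1.4367]
Step 31: x=[7.1146] v=[-1.4037]
Step 32: x=[7.0463] v=[-1.3651]
Step 33: x=[6.9802] v=[-1.3211]
Step 34: x=[6.9166] v=[-1.2718]
Step 35: x=[6.8557] v=[-1.2174]
Step 36: x=[6.7978] v=[-1.1582]
Step 37: x=[6.7431] v=[-1.0944]
Step 38: x=[6.6918] v=[-1.0262]
Step 39: x=[6.6441] v=[-0.9540]
Step 40: x=[6.6002] v=[-0.8780]
Step 41: x=[6.5603] v=[-0.7985]
Step 42: x=[6.5245] v=[-0.7158]
Step 43: x=[6.4930] v=[-0.6303]
Step 44: x=[6.4659] v=[-0.5422]
Step 45: x=[6.4433] v=[-0.4520]
Step 46: x=[6.4253] v=[-0.3600]
Step 47: x=[6.4120] v=[-0.2666]
Step 48: x=[6.4034] v=[-0.1721]
Step 49: x=[6.3996] v=[-0.0769]
Step 50: x=[6.4005] v=[0.0186]
First v>=0 after going negative at step 50, time=2.5000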